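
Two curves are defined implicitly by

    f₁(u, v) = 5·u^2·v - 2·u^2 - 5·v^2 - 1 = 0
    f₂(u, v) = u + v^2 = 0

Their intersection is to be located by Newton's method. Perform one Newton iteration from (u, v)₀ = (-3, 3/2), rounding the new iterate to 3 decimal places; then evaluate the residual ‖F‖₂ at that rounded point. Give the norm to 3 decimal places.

At (-3, 3/2): F = (37.250, -0.750).
Jacobian J = [[10·u·v - 4·u, 5·u^2 - 10·v], [1, 2·v]].
At the point, J = [[-33.000, 30.000], [1.000, 3.000]] (det J = -129.000).
Solving J·Δ = −F gives Δ = (1.041, -0.097).
Then the next iterate is (u, v)₁ = (-1.959, 1.403).
Re-evaluating at (-1.959, 1.403): F = (8.40393, 0.00941), so ‖F‖₂ = 8.404.

8.404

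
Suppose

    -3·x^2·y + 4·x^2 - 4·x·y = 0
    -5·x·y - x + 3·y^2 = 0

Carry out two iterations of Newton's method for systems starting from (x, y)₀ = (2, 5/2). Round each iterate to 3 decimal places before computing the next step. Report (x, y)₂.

(0.669, 1.213)

At (2, 5/2): F = (-34.000, -8.250).
Jacobian J = [[-6·x·y + 8·x - 4·y, -3·x^2 - 4·x], [-5·y - 1, -5·x + 6·y]].
At the point, J = [[-24.000, -20.000], [-13.500, 5.000]] (det J = -390.000).
Solving J·Δ = −F gives Δ = (-0.859, -0.669).
Then the next iterate is (x, y)₁ = (1.141, 1.831).
Round to (1.141, 1.831) and repeat: F = (-10.30039, -1.52917), J = [[-10.73103, -8.46964], [-10.155, 5.281]].
Δ = (-0.472, -0.618), so (x, y)₂ = (0.669, 1.213).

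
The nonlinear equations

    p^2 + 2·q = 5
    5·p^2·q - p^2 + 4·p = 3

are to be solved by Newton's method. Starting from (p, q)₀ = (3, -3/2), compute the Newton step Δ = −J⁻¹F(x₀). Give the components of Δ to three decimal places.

(-0.495, 0.984)

At (3, -3/2): F = (1.000, -67.500).
Jacobian J = [[2·p, 2], [10·p·q - 2·p + 4, 5·p^2]].
At the point, J = [[6.000, 2.000], [-47.000, 45.000]] (det J = 364.000).
Solving J·Δ = −F gives Δ = (-0.495, 0.984).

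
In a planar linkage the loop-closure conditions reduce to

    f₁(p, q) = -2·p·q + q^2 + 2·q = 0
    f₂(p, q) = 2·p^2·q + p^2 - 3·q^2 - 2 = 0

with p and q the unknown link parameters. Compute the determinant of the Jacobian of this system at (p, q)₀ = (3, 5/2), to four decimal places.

-51.0000

J = [[-2·q, -2·p + 2·q + 2], [4·p·q + 2·p, 2·p^2 - 6·q]].
At the point, J = [[-5.0000, 1.0000], [36.0000, 3.0000]].
det J = -51.0000.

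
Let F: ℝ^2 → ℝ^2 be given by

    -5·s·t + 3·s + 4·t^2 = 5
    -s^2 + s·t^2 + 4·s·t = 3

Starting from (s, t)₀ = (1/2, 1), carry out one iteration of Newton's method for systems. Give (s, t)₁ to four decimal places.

(0.4330, 1.3393)

At (1/2, 1): F = (-2.0000, -0.7500).
Jacobian J = [[-5·t + 3, -5·s + 8·t], [-2·s + t^2 + 4·t, 2·s·t + 4·s]].
At the point, J = [[-2.0000, 5.5000], [4.0000, 3.0000]] (det J = -28.0000).
Solving J·Δ = −F gives Δ = (-0.0670, 0.3393).
Then the next iterate is (s, t)₁ = (0.4330, 1.3393).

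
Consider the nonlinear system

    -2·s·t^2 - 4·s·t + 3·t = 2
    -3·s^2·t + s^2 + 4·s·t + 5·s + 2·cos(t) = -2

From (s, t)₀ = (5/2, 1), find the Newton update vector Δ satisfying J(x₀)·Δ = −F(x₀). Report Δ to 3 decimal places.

(-8.080, 2.028)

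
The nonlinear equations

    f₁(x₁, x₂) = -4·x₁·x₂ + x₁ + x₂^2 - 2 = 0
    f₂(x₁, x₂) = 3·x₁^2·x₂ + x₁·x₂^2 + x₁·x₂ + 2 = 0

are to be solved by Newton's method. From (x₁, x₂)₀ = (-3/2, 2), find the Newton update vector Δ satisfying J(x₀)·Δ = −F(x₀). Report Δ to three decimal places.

(0.594, -0.834)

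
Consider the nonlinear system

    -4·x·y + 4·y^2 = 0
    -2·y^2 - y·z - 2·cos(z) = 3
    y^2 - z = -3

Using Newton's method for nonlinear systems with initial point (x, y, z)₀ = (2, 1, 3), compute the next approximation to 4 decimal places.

At (2, 1, 3): F = (-4.0000, -6.020015, 1.0000).
Jacobian J = [[-4·y, -4·x + 8·y, 0], [0, -4·y - z, -y + 2·sin(z)], [0, 2·y, -1]].
At the point, J = [[-4.0000, 0.0000, 0.0000], [0.0000, -7.0000, -0.717760], [0.0000, 2.0000, -1.0000]] (det J = -33.742080).
Solving J·Δ = −F gives Δ = (-1.0000, -0.7987, -0.5975).
Then the next iterate is (x, y, z)₁ = (1.0000, 0.2013, 2.4025).

(1.0000, 0.2013, 2.4025)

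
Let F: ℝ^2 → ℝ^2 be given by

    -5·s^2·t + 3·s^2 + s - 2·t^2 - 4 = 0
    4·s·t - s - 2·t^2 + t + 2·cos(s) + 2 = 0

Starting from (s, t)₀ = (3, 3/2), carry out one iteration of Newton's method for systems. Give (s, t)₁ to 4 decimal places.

(-1.9657, 3.1296)

At (3, 3/2): F = (-46.0000, 12.020015).
Jacobian J = [[-10·s·t + 6·s + 1, -5·s^2 - 4·t], [4·t - 2·sin(s) - 1, 4·s - 4·t + 1]].
At the point, J = [[-26.0000, -51.0000], [4.717760, 7.0000]] (det J = 58.605759).
Solving J·Δ = −F gives Δ = (-4.9657, 1.6296).
Then the next iterate is (s, t)₁ = (-1.9657, 3.1296).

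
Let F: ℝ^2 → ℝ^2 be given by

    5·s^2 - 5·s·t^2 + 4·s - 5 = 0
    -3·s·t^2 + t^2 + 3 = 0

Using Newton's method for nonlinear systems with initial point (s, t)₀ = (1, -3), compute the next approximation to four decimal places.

(1.0959, -1.5342)

At (1, -3): F = (-41.0000, -15.0000).
Jacobian J = [[10·s - 5·t^2 + 4, -10·s·t], [-3·t^2, -6·s·t + 2·t]].
At the point, J = [[-31.0000, 30.0000], [-27.0000, 12.0000]] (det J = 438.0000).
Solving J·Δ = −F gives Δ = (0.0959, 1.4658).
Then the next iterate is (s, t)₁ = (1.0959, -1.5342).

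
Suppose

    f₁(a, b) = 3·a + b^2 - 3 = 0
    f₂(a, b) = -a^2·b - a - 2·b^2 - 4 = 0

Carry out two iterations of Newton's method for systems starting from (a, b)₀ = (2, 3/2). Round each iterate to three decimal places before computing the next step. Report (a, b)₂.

(1.090, -1.580)

At (2, 3/2): F = (5.250, -16.500).
Jacobian J = [[3, 2·b], [-2·a·b - 1, -a^2 - 4·b]].
At the point, J = [[3.000, 3.000], [-7.000, -10.000]] (det J = -9.000).
Solving J·Δ = −F gives Δ = (-0.333, -1.417).
Then the next iterate is (a, b)₁ = (1.667, 0.083).
Round to (1.667, 0.083) and repeat: F = (2.00789, -5.91143), J = [[3.000, 0.166], [-1.27672, -3.11089]].
Δ = (-0.577, -1.663), so (a, b)₂ = (1.090, -1.580).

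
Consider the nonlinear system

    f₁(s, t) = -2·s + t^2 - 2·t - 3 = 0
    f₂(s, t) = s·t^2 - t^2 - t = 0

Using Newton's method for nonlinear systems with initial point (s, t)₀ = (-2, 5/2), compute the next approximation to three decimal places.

(-4.094, 0.354)

At (-2, 5/2): F = (2.250, -21.250).
Jacobian J = [[-2, 2·t - 2], [t^2, 2·s·t - 2·t - 1]].
At the point, J = [[-2.000, 3.000], [6.250, -16.000]] (det J = 13.250).
Solving J·Δ = −F gives Δ = (-2.094, -2.146).
Then the next iterate is (s, t)₁ = (-4.094, 0.354).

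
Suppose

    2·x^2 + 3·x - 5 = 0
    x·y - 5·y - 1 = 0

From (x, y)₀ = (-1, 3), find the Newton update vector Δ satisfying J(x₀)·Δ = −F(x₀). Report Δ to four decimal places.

(-6.0000, -6.1667)

At (-1, 3): F = (-6.0000, -19.0000).
Jacobian J = [[4·x + 3, 0], [y, x - 5]].
At the point, J = [[-1.0000, 0.0000], [3.0000, -6.0000]] (det J = 6.0000).
Solving J·Δ = −F gives Δ = (-6.0000, -6.1667).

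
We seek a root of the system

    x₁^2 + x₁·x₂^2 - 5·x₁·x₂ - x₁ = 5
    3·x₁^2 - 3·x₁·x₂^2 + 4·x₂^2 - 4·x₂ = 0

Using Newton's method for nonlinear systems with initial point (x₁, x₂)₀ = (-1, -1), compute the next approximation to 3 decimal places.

At (-1, -1): F = (-9.000, 14.000).
Jacobian J = [[2·x₁ + x₂^2 - 5·x₂ - 1, 2·x₁·x₂ - 5·x₁], [6·x₁ - 3·x₂^2, -6·x₁·x₂ + 8·x₂ - 4]].
At the point, J = [[3.000, 7.000], [-9.000, -18.000]] (det J = 9.000).
Solving J·Δ = −F gives Δ = (-7.111, 4.333).
Then the next iterate is (x₁, x₂)₁ = (-8.111, 3.333).

(-8.111, 3.333)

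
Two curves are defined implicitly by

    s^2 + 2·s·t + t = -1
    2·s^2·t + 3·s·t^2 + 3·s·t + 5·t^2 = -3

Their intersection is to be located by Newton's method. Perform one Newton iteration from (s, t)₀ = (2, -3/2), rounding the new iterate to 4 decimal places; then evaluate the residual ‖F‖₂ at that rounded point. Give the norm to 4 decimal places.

At (2, -3/2): F = (-2.5000, 6.7500).
Jacobian J = [[2·s + 2·t, 2·s + 1], [4·s·t + 3·t^2 + 3·t, 2·s^2 + 6·s·t + 3·s + 10·t]].
At the point, J = [[1.0000, 5.0000], [-9.7500, -19.0000]] (det J = 29.7500).
Solving J·Δ = −F gives Δ = (-0.4622, 0.5924).
Then the next iterate is (s, t)₁ = (1.5378, -0.9076).
Re-evaluating at (1.5378, -0.9076): F = (-0.334186, 2.439161), so ‖F‖₂ = 2.4619.

2.4619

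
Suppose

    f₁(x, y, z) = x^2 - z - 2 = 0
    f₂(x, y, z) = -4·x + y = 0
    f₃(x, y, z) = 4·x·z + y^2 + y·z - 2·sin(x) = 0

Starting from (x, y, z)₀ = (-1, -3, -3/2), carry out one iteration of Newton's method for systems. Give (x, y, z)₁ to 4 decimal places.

(0.0911, 0.3643, -3.1822)

At (-1, -3, -3/2): F = (0.5000, 1.0000, 21.182942).
Jacobian J = [[2·x, 0, -1], [-4, 1, 0], [4·z - 2·cos(x), 2·y + z, 4·x + y]].
At the point, J = [[-2.0000, 0.0000, -1.0000], [-4.0000, 1.0000, 0.0000], [-7.080605, -7.5000, -7.0000]] (det J = -23.080605).
Solving J·Δ = −F gives Δ = (1.0911, 3.3643, -1.6822).
Then the next iterate is (x, y, z)₁ = (0.0911, 0.3643, -3.1822).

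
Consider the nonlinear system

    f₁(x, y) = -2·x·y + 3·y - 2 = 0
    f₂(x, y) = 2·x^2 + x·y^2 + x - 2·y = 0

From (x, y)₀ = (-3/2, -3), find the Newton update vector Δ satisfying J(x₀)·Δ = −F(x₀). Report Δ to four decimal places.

(6.2778, -2.9444)

At (-3/2, -3): F = (-20.0000, -4.5000).
Jacobian J = [[-2·y, -2·x + 3], [4·x + y^2 + 1, 2·x·y - 2]].
At the point, J = [[6.0000, 6.0000], [4.0000, 7.0000]] (det J = 18.0000).
Solving J·Δ = −F gives Δ = (6.2778, -2.9444).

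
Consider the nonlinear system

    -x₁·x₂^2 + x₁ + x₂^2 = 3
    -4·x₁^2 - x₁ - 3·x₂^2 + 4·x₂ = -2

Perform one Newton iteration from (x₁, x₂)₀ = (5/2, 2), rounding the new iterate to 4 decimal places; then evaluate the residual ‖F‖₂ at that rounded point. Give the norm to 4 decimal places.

7.0791

At (5/2, 2): F = (-6.5000, -29.5000).
Jacobian J = [[-x₂^2 + 1, -2·x₁·x₂ + 2·x₂], [-8·x₁ - 1, -6·x₂ + 4]].
At the point, J = [[-3.0000, -6.0000], [-21.0000, -8.0000]] (det J = -102.0000).
Solving J·Δ = −F gives Δ = (-1.2255, -0.4706).
Then the next iterate is (x₁, x₂)₁ = (1.2745, 1.5294).
Re-evaluating at (1.2745, 1.5294): F = (-2.367573, -6.671494), so ‖F‖₂ = 7.0791.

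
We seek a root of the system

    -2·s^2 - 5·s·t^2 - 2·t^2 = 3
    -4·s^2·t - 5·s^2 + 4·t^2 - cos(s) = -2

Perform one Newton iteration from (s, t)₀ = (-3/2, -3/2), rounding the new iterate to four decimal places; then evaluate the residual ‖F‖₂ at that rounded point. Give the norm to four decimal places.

65.0200

At (-3/2, -3/2): F = (4.8750, 13.179263).
Jacobian J = [[-4·s - 5·t^2, -10·s·t - 4·t], [-8·s·t - 10·s + sin(s), -4·s^2 + 8·t]].
At the point, J = [[-5.2500, -16.5000], [-3.997495, -21.0000]] (det J = 44.291333).
Solving J·Δ = −F gives Δ = (-2.5983, 1.1222).
Then the next iterate is (s, t)₁ = (-4.0983, -0.3778).
Re-evaluating at (-4.0983, -0.3778): F = (-33.952781, -55.450959), so ‖F‖₂ = 65.0200.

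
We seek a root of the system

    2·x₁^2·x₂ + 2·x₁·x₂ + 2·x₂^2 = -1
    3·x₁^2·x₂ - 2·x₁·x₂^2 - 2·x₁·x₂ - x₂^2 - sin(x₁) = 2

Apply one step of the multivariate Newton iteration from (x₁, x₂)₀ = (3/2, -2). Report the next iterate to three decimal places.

(1.097, -1.109)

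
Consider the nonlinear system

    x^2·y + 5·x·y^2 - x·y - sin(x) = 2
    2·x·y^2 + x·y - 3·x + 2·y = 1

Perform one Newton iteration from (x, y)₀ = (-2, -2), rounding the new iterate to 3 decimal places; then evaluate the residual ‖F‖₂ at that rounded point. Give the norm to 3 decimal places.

At (-2, -2): F = (-53.09070, -11.000).
Jacobian J = [[2·x·y + 5·y^2 - y - cos(x), x^2 + 10·x·y - x], [2·y^2 + y - 3, 4·x·y + x + 2]].
At the point, J = [[30.41615, 46.000], [3.000, 16.000]] (det J = 348.65835).
Solving J·Δ = −F gives Δ = (0.985, 0.503).
Then the next iterate is (x, y)₁ = (-1.015, -1.497).
Re-evaluating at (-1.015, -1.497): F = (-15.58534, -3.97879), so ‖F‖₂ = 16.085.

16.085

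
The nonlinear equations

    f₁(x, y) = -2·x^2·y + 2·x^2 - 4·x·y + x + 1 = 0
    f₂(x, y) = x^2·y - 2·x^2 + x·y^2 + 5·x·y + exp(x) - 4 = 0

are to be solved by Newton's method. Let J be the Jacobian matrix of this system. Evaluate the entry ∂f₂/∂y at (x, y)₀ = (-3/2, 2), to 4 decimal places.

-11.2500

∂f₂/∂y = x^2 + 2·x·y + 5·x.
At (-3/2, 2) this is -11.2500.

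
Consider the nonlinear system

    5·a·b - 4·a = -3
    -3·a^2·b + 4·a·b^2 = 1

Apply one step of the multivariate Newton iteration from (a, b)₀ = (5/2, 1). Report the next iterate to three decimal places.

At (5/2, 1): F = (5.500, -9.750).
Jacobian J = [[5·b - 4, 5·a], [-6·a·b + 4·b^2, -3·a^2 + 8·a·b]].
At the point, J = [[1.000, 12.500], [-11.000, 1.250]] (det J = 138.750).
Solving J·Δ = −F gives Δ = (-0.928, -0.366).
Then the next iterate is (a, b)₁ = (1.572, 0.634).

(1.572, 0.634)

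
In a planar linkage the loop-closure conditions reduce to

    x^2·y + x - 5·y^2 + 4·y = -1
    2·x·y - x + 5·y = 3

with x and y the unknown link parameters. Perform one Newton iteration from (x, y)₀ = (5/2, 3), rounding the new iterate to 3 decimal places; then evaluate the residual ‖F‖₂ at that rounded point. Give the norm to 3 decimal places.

5.024

At (5/2, 3): F = (-10.750, 24.500).
Jacobian J = [[2·x·y + 1, x^2 - 10·y + 4], [2·y - 1, 2·x + 5]].
At the point, J = [[16.000, -19.750], [5.000, 10.000]] (det J = 258.750).
Solving J·Δ = −F gives Δ = (-1.455, -1.723).
Then the next iterate is (x, y)₁ = (1.045, 1.277).
Re-evaluating at (1.045, 1.277): F = (0.39387, 5.00893), so ‖F‖₂ = 5.024.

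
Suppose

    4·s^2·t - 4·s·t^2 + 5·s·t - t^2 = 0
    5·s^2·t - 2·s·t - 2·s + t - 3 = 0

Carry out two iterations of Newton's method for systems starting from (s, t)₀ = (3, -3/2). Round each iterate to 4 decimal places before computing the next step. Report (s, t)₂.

At (3, -3/2): F = (-105.7500, -69.0000).
Jacobian J = [[8·s·t - 4·t^2 + 5·t, 4·s^2 - 8·s·t + 5·s - 2·t], [10·s·t - 2·t - 2, 5·s^2 - 2·s + 1]].
At the point, J = [[-52.5000, 90.0000], [-44.0000, 40.0000]] (det J = 1860.0000).
Solving J·Δ = −F gives Δ = (-1.0645, 0.5540).
Then the next iterate is (s, t)₁ = (1.9355, -0.9460).
Round to (1.9355, -0.9460) and repeat: F = (-31.153741, -21.874372), J = [[-22.957528, 41.202005], [-18.417830, 15.859801]].
Δ = (-1.0315, 0.1814), so (s, t)₂ = (0.9040, -0.7646).

(0.9040, -0.7646)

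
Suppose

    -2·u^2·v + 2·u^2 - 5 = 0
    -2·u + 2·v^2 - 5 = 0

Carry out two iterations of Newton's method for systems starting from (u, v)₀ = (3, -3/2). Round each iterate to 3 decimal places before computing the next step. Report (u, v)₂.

At (3, -3/2): F = (40.000, -6.500).
Jacobian J = [[-4·u·v + 4·u, -2·u^2], [-2, 4·v]].
At the point, J = [[30.000, -18.000], [-2.000, -6.000]] (det J = -216.000).
Solving J·Δ = −F gives Δ = (-1.653, -0.532).
Then the next iterate is (u, v)₁ = (1.347, -2.032).
Round to (1.347, -2.032) and repeat: F = (6.00258, 0.56405), J = [[16.33642, -3.62882], [-2.000, -8.128]].
Δ = (-0.334, 0.152), so (u, v)₂ = (1.013, -1.880).

(1.013, -1.880)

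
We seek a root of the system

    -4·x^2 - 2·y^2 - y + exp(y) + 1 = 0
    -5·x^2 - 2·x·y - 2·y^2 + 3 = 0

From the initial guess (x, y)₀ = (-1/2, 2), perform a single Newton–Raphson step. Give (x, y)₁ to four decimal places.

At (-1/2, 2): F = (-2.610944, -4.2500).
Jacobian J = [[-8·x, -4·y + exp(y) - 1], [-10·x - 2·y, -2·x - 4·y]].
At the point, J = [[4.0000, -1.610944], [1.0000, -7.0000]] (det J = -26.389056).
Solving J·Δ = −F gives Δ = (0.4331, -0.5453).
Then the next iterate is (x, y)₁ = (-0.0669, 1.4547).

(-0.0669, 1.4547)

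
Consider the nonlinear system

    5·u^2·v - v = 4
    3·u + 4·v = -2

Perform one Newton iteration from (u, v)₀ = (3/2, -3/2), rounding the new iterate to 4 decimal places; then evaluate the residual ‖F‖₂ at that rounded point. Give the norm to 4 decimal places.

6.5870

At (3/2, -3/2): F = (-19.3750, 0.5000).
Jacobian J = [[10·u·v, 5·u^2 - 1], [3, 4]].
At the point, J = [[-22.5000, 10.2500], [3.0000, 4.0000]] (det J = -120.7500).
Solving J·Δ = −F gives Δ = (-0.6843, 0.3882).
Then the next iterate is (u, v)₁ = (0.8157, -1.1118).
Re-evaluating at (0.8157, -1.1118): F = (-6.586972, -0.0001), so ‖F‖₂ = 6.5870.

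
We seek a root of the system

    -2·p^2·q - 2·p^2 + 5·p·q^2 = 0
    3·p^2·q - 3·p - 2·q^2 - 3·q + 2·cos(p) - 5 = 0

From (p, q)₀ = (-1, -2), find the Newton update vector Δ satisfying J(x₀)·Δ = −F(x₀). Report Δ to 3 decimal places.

At (-1, -2): F = (-18.000, -8.91940).
Jacobian J = [[-4·p·q - 4·p + 5·q^2, -2·p^2 + 10·p·q], [6·p·q - 2·sin(p) - 3, 3·p^2 - 4·q - 3]].
At the point, J = [[16.000, 18.000], [10.68294, 8.000]] (det J = -64.29296).
Solving J·Δ = −F gives Δ = (0.257, 0.771).

(0.257, 0.771)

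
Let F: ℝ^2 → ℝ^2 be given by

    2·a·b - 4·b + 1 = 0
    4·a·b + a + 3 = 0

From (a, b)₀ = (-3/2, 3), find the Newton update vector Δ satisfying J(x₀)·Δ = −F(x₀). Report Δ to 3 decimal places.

(-0.082, -2.927)

At (-3/2, 3): F = (-20.000, -16.500).
Jacobian J = [[2·b, 2·a - 4], [4·b + 1, 4·a]].
At the point, J = [[6.000, -7.000], [13.000, -6.000]] (det J = 55.000).
Solving J·Δ = −F gives Δ = (-0.082, -2.927).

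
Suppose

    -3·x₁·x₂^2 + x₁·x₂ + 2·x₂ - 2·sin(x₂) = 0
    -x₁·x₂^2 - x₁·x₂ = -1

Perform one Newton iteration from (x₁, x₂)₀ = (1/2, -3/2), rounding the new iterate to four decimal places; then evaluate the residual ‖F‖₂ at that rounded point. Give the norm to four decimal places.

152.4180

At (1/2, -3/2): F = (-5.130010, 0.6250).
Jacobian J = [[-3·x₂^2 + x₂, -6·x₁·x₂ + x₁ - 2·cos(x₂) + 2], [-x₂^2 - x₂, -2·x₁·x₂ - x₁]].
At the point, J = [[-8.2500, 6.858526], [-0.7500, 1.0000]] (det J = -3.106106).
Solving J·Δ = −F gives Δ = (-3.0316, -2.8987).
Then the next iterate is (x₁, x₂)₁ = (-2.5316, -4.3987).
Re-evaluating at (-2.5316, -4.3987): F = (147.384402, 38.847070), so ‖F‖₂ = 152.4180.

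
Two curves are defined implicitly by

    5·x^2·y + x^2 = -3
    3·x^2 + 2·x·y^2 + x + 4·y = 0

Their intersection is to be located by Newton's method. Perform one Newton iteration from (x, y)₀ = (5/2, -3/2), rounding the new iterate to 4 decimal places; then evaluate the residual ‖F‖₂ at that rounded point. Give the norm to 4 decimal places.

At (5/2, -3/2): F = (-37.6250, 26.5000).
Jacobian J = [[10·x·y + 2·x, 5·x^2], [6·x + 2·y^2 + 1, 4·x·y + 4]].
At the point, J = [[-32.5000, 31.2500], [20.5000, -11.0000]] (det J = -283.1250).
Solving J·Δ = −F gives Δ = (-1.4631, -0.3177).
Then the next iterate is (x, y)₁ = (1.0369, -1.8177).
Re-evaluating at (1.0369, -1.8177): F = (-5.696445, 3.843489), so ‖F‖₂ = 6.8718.

6.8718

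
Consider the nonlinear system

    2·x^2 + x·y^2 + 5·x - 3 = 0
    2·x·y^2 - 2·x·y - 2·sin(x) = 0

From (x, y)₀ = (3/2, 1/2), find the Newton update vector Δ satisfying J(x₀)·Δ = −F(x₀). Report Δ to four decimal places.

(-4.2792, 25.8439)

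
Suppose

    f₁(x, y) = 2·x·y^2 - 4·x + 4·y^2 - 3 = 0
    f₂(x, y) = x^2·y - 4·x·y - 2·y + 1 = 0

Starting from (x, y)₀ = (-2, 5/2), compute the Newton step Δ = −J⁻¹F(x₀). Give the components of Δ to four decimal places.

(-0.5882, -3.7765)

At (-2, 5/2): F = (5.0000, 26.0000).
Jacobian J = [[2·y^2 - 4, 4·x·y + 8·y], [2·x·y - 4·y, x^2 - 4·x - 2]].
At the point, J = [[8.5000, 0.0000], [-20.0000, 10.0000]] (det J = 85.0000).
Solving J·Δ = −F gives Δ = (-0.5882, -3.7765).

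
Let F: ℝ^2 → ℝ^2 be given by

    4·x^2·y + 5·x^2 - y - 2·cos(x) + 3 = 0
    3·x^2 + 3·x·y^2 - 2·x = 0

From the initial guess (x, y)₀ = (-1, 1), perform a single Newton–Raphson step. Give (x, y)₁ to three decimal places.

(-0.508, 0.923)

At (-1, 1): F = (9.91940, 2.000).
Jacobian J = [[8·x·y + 10·x + 2·sin(x), 4·x^2 - 1], [6·x + 3·y^2 - 2, 6·x·y]].
At the point, J = [[-19.68294, 3.000], [-5.000, -6.000]] (det J = 133.09765).
Solving J·Δ = −F gives Δ = (0.492, -0.077).
Then the next iterate is (x, y)₁ = (-0.508, 0.923).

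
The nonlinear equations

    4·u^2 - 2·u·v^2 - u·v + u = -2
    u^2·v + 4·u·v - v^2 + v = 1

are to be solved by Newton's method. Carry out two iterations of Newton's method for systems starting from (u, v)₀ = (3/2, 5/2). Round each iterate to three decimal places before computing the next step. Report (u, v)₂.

(0.376, 1.795)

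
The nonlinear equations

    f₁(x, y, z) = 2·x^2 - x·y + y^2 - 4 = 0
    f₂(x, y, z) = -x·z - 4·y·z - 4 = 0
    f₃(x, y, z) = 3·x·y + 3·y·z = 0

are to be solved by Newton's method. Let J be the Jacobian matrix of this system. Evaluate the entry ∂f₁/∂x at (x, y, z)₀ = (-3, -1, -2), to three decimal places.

∂f₁/∂x = 4·x - y.
At (-3, -1, -2) this is -11.000.

-11.000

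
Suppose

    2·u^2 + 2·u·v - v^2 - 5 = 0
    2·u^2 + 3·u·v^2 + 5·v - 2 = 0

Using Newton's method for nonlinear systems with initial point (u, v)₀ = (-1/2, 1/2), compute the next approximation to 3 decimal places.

At (-1/2, 1/2): F = (-5.250, 0.625).
Jacobian J = [[4·u + 2·v, 2·u - 2·v], [4·u + 3·v^2, 6·u·v + 5]].
At the point, J = [[-1.000, -2.000], [-1.250, 3.500]] (det J = -6.000).
Solving J·Δ = −F gives Δ = (-2.854, -1.198).
Then the next iterate is (u, v)₁ = (-3.354, -0.698).

(-3.354, -0.698)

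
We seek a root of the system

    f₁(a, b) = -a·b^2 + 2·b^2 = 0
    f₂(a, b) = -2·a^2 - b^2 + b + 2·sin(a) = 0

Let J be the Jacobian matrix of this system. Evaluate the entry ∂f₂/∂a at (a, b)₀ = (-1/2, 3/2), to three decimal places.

3.755

∂f₂/∂a = -4·a + 2·cos(a).
At (-1/2, 3/2) this is 3.755.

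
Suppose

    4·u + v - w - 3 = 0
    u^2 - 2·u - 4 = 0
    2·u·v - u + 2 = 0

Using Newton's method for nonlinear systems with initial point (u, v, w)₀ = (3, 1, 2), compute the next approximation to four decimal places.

(3.2500, 0.1250, 10.1250)

At (3, 1, 2): F = (8.0000, -1.0000, 5.0000).
Jacobian J = [[4, 1, -1], [2·u - 2, 0, 0], [2·v - 1, 2·u, 0]].
At the point, J = [[4.0000, 1.0000, -1.0000], [4.0000, 0.0000, 0.0000], [1.0000, 6.0000, 0.0000]] (det J = -24.0000).
Solving J·Δ = −F gives Δ = (0.2500, -0.8750, 8.1250).
Then the next iterate is (u, v, w)₁ = (3.2500, 0.1250, 10.1250).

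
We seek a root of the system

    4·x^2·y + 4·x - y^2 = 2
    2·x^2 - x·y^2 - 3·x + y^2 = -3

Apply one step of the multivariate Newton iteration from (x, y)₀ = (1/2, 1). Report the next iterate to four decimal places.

At (1/2, 1): F = (0.0000, 2.5000).
Jacobian J = [[8·x·y + 4, 4·x^2 - 2·y], [4·x - y^2 - 3, -2·x·y + 2·y]].
At the point, J = [[8.0000, -1.0000], [-2.0000, 1.0000]] (det J = 6.0000).
Solving J·Δ = −F gives Δ = (-0.4167, -3.3333).
Then the next iterate is (x, y)₁ = (0.0833, -2.3333).

(0.0833, -2.3333)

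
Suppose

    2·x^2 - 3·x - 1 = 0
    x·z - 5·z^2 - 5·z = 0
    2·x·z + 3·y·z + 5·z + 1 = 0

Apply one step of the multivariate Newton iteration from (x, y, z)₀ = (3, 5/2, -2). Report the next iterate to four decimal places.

(2.1111, -0.4712, -1.2099)

At (3, 5/2, -2): F = (8.0000, -16.0000, -36.0000).
Jacobian J = [[4·x - 3, 0, 0], [z, 0, x - 10·z - 5], [2·z, 3·z, 2·x + 3·y + 5]].
At the point, J = [[9.0000, 0.0000, 0.0000], [-2.0000, 0.0000, 18.0000], [-4.0000, -6.0000, 18.5000]] (det J = 972.0000).
Solving J·Δ = −F gives Δ = (-0.8889, -2.9712, 0.7901).
Then the next iterate is (x, y, z)₁ = (2.1111, -0.4712, -1.2099).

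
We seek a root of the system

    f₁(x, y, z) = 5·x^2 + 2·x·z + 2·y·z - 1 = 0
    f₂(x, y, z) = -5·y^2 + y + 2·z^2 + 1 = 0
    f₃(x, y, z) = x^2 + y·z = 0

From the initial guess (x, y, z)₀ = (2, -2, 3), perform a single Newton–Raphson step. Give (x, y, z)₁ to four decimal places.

At (2, -2, 3): F = (19.0000, -3.0000, -2.0000).
Jacobian J = [[10·x + 2·z, 2·z, 2·x + 2·y], [0, -10·y + 1, 4·z], [2·x, z, y]].
At the point, J = [[26.0000, 6.0000, 0.0000], [0.0000, 21.0000, 12.0000], [4.0000, 3.0000, -2.0000]] (det J = -1740.0000).
Solving J·Δ = −F gives Δ = (-0.9552, 0.9724, -1.4517).
Then the next iterate is (x, y, z)₁ = (1.0448, -1.0276, 1.5483).

(1.0448, -1.0276, 1.5483)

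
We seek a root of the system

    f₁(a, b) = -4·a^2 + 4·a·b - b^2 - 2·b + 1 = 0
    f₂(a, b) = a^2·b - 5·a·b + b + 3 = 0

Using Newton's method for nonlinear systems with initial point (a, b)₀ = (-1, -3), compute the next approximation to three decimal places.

(0.500, -4.929)

At (-1, -3): F = (6.000, -18.000).
Jacobian J = [[-8·a + 4·b, 4·a - 2·b - 2], [2·a·b - 5·b, a^2 - 5·a + 1]].
At the point, J = [[-4.000, 0.000], [21.000, 7.000]] (det J = -28.000).
Solving J·Δ = −F gives Δ = (1.500, -1.929).
Then the next iterate is (a, b)₁ = (0.500, -4.929).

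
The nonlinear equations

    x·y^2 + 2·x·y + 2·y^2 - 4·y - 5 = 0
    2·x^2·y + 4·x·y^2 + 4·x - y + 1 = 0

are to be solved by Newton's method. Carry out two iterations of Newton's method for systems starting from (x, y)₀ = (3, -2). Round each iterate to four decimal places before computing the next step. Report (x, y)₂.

(4.4562, -1.3420)

At (3, -2): F = (11.0000, 27.0000).
Jacobian J = [[y^2 + 2·y, 2·x·y + 2·x + 4·y - 4], [4·x·y + 4·y^2 + 4, 2·x^2 + 8·x·y - 1]].
At the point, J = [[0.0000, -18.0000], [-4.0000, -31.0000]] (det J = -72.0000).
Solving J·Δ = −F gives Δ = (2.0139, 0.6111).
Then the next iterate is (x, y)₁ = (5.0139, -1.3889).
Round to (5.0139, -1.3889) and repeat: F = (0.158105, -8.699032), J = [[-0.848757, -13.455411], [-16.139050, -6.432059]].
Δ = (-0.5577, 0.0469), so (x, y)₂ = (4.4562, -1.3420).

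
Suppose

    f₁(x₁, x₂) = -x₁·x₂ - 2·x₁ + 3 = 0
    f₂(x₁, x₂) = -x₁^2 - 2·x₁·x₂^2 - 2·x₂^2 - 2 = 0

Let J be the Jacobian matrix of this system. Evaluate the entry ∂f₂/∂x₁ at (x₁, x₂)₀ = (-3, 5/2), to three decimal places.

-6.500

∂f₂/∂x₁ = -2·x₁ - 2·x₂^2.
At (-3, 5/2) this is -6.500.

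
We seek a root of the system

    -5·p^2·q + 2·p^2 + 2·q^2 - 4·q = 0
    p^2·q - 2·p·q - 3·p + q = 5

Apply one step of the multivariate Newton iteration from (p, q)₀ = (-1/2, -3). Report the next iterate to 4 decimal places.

(1.0287, -2.5211)

At (-1/2, -3): F = (34.2500, -10.2500).
Jacobian J = [[-10·p·q + 4·p, -5·p^2 + 4·q - 4], [2·p·q - 2·q - 3, p^2 - 2·p + 1]].
At the point, J = [[-17.0000, -17.2500], [6.0000, 2.2500]] (det J = 65.2500).
Solving J·Δ = −F gives Δ = (1.5287, 0.4789).
Then the next iterate is (p, q)₁ = (1.0287, -2.5211).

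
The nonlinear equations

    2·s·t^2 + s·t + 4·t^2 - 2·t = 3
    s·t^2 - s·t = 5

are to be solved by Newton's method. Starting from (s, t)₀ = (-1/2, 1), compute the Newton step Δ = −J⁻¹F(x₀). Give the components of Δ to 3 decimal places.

At (-1/2, 1): F = (-2.500, -5.000).
Jacobian J = [[2·t^2 + t, 4·s·t + s + 8·t - 2], [t^2 - t, 2·s·t - s]].
At the point, J = [[3.000, 3.500], [0.000, -0.500]] (det J = -1.500).
Solving J·Δ = −F gives Δ = (12.500, -10.000).

(12.500, -10.000)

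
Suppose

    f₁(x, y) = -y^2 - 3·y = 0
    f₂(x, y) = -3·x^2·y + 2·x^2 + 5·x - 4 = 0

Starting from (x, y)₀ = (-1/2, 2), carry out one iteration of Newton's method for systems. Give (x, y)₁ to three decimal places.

(0.214, 0.571)

At (-1/2, 2): F = (-10.000, -7.500).
Jacobian J = [[0, -2·y - 3], [-6·x·y + 4·x + 5, -3·x^2]].
At the point, J = [[0.000, -7.000], [9.000, -0.750]] (det J = 63.000).
Solving J·Δ = −F gives Δ = (0.714, -1.429).
Then the next iterate is (x, y)₁ = (0.214, 0.571).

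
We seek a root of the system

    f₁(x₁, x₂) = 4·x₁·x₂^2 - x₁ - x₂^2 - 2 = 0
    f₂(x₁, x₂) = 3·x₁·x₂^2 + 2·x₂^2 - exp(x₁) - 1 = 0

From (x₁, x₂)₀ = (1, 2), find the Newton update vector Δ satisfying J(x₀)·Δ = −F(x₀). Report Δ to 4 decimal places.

At (1, 2): F = (9.0000, 16.281718).
Jacobian J = [[4·x₂^2 - 1, 8·x₁·x₂ - 2·x₂], [3·x₂^2 - exp(x₁), 6·x₁·x₂ + 4·x₂]].
At the point, J = [[15.0000, 12.0000], [9.281718, 20.0000]] (det J = 188.619382).
Solving J·Δ = −F gives Δ = (0.0815, -0.8519).

(0.0815, -0.8519)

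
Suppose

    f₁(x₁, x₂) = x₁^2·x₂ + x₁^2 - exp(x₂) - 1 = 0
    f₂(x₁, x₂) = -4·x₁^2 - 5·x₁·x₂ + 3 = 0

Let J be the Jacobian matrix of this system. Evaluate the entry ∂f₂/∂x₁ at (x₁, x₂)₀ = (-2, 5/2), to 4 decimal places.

3.5000

∂f₂/∂x₁ = -8·x₁ - 5·x₂.
At (-2, 5/2) this is 3.5000.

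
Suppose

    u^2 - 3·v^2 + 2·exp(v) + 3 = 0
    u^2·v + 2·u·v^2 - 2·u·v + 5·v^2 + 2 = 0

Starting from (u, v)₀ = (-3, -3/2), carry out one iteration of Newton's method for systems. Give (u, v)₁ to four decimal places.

(-1.7970, -1.3389)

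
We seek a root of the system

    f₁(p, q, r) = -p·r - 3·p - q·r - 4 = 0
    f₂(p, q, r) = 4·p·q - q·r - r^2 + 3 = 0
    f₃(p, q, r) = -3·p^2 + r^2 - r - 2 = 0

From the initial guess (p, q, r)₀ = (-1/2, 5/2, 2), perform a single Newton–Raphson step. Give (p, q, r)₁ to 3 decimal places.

(-0.561, -0.908, 2.311)

At (-1/2, 5/2, 2): F = (-6.500, -11.000, -0.750).
Jacobian J = [[-r - 3, -r, -p - q], [4·q, 4·p - r, -q - 2·r], [-6·p, 0, 2·r - 1]].
At the point, J = [[-5.000, -2.000, -2.000], [10.000, -4.000, -6.500], [3.000, 0.000, 3.000]] (det J = 135.000).
Solving J·Δ = −F gives Δ = (-0.061, -3.408, 0.311).
Then the next iterate is (p, q, r)₁ = (-0.561, -0.908, 2.311).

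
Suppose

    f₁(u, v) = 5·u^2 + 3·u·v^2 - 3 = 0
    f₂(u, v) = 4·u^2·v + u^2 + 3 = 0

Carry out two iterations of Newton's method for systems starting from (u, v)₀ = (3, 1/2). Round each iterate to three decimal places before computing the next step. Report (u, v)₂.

(1.071, -0.135)

At (3, 1/2): F = (44.250, 30.000).
Jacobian J = [[10·u + 3·v^2, 6·u·v], [8·u·v + 2·u, 4·u^2]].
At the point, J = [[30.750, 9.000], [18.000, 36.000]] (det J = 945.000).
Solving J·Δ = −F gives Δ = (-1.400, -0.133).
Then the next iterate is (u, v)₁ = (1.600, 0.367).
Round to (1.600, 0.367) and repeat: F = (10.44651, 9.31808), J = [[16.40407, 3.52320], [7.89760, 10.240]].
Δ = (-0.529, -0.502), so (u, v)₂ = (1.071, -0.135).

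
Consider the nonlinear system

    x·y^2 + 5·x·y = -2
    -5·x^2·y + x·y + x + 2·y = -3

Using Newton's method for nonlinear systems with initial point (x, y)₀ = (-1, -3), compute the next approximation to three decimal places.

At (-1, -3): F = (8.000, 14.000).
Jacobian J = [[y^2 + 5·y, 2·x·y + 5·x], [-10·x·y + y + 1, -5·x^2 + x + 2]].
At the point, J = [[-6.000, 1.000], [-32.000, -4.000]] (det J = 56.000).
Solving J·Δ = −F gives Δ = (0.821, -3.071).
Then the next iterate is (x, y)₁ = (-0.179, -6.071).

(-0.179, -6.071)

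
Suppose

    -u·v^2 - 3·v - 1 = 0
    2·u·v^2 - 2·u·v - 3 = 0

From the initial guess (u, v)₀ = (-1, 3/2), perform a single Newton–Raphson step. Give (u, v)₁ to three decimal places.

(-2.444, -0.167)

At (-1, 3/2): F = (-3.250, -4.500).
Jacobian J = [[-v^2, -2·u·v - 3], [2·v^2 - 2·v, 4·u·v - 2·u]].
At the point, J = [[-2.250, 0.000], [1.500, -4.000]] (det J = 9.000).
Solving J·Δ = −F gives Δ = (-1.444, -1.667).
Then the next iterate is (u, v)₁ = (-2.444, -0.167).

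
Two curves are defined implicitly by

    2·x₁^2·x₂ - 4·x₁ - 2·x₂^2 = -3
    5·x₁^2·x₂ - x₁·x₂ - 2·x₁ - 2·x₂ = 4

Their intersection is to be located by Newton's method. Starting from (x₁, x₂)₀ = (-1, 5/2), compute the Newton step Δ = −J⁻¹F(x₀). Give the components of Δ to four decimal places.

At (-1, 5/2): F = (-0.5000, 8.0000).
Jacobian J = [[4·x₁·x₂ - 4, 2·x₁^2 - 4·x₂], [10·x₁·x₂ - x₂ - 2, 5·x₁^2 - x₁ - 2]].
At the point, J = [[-14.0000, -8.0000], [-29.5000, 4.0000]] (det J = -292.0000).
Solving J·Δ = −F gives Δ = (0.2123, -0.4341).

(0.2123, -0.4341)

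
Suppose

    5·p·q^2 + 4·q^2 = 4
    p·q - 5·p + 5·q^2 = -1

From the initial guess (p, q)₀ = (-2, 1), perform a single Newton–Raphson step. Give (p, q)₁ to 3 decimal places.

(9.000, 4.750)

At (-2, 1): F = (-10.000, 14.000).
Jacobian J = [[5·q^2, 10·p·q + 8·q], [q - 5, p + 10·q]].
At the point, J = [[5.000, -12.000], [-4.000, 8.000]] (det J = -8.000).
Solving J·Δ = −F gives Δ = (11.000, 3.750).
Then the next iterate is (p, q)₁ = (9.000, 4.750).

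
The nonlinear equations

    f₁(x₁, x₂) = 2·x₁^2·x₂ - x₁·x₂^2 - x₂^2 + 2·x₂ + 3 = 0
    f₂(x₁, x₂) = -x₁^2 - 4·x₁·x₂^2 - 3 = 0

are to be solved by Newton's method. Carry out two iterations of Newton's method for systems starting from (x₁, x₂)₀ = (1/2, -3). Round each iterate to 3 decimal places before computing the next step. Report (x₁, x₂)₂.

(-0.171, -1.381)

At (1/2, -3): F = (-18.000, -21.250).
Jacobian J = [[4·x₁·x₂ - x₂^2, 2·x₁^2 - 2·x₁·x₂ - 2·x₂ + 2], [-2·x₁ - 4·x₂^2, -8·x₁·x₂]].
At the point, J = [[-15.000, 11.500], [-37.000, 12.000]] (det J = 245.500).
Solving J·Δ = −F gives Δ = (-0.116, 1.414).
Then the next iterate is (x₁, x₂)₁ = (0.384, -1.586).
Round to (0.384, -1.586) and repeat: F = (-4.12104, -7.01110), J = [[-4.95149, 6.68496], [-10.82958, 4.87219]].
Δ = (-0.555, 0.205), so (x₁, x₂)₂ = (-0.171, -1.381).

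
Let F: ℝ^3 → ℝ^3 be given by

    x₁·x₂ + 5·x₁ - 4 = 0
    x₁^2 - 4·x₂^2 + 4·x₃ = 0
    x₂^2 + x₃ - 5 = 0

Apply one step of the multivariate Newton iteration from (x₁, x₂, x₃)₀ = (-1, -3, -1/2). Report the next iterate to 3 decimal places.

(2.606, -1.787, 3.277)

At (-1, -3, -1/2): F = (-6.000, -37.000, 3.500).
Jacobian J = [[x₂ + 5, x₁, 0], [2·x₁, -8·x₂, 4], [0, 2·x₂, 1]].
At the point, J = [[2.000, -1.000, 0.000], [-2.000, 24.000, 4.000], [0.000, -6.000, 1.000]] (det J = 94.000).
Solving J·Δ = −F gives Δ = (3.606, 1.213, 3.777).
Then the next iterate is (x₁, x₂, x₃)₁ = (2.606, -1.787, 3.277).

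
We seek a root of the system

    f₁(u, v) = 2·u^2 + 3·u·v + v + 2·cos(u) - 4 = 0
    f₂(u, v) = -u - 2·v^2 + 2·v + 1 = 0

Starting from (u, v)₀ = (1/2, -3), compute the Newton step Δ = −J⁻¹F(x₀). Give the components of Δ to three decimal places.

(-0.649, 1.632)

At (1/2, -3): F = (-9.24483, -23.500).
Jacobian J = [[4·u + 3·v - 2·sin(u), 3·u + 1], [-1, -4·v + 2]].
At the point, J = [[-7.95885, 2.500], [-1.000, 14.000]] (det J = -108.92392).
Solving J·Δ = −F gives Δ = (-0.649, 1.632).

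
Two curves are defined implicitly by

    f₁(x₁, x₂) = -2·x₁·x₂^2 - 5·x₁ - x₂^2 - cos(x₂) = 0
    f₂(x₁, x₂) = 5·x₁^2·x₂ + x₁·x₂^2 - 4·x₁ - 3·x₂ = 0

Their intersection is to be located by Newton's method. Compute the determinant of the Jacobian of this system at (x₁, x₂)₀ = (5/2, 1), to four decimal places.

J = [[-2·x₂^2 - 5, -4·x₁·x₂ - 2·x₂ + sin(x₂)], [10·x₁·x₂ + x₂^2 - 4, 5·x₁^2 + 2·x₁·x₂ - 3]].
At the point, J = [[-7.0000, -11.158529], [22.0000, 33.2500]].
det J = 12.7376.

12.7376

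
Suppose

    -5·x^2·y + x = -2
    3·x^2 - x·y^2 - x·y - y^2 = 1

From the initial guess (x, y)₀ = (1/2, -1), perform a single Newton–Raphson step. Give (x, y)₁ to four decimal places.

(0.0833, 0.0000)

At (1/2, -1): F = (3.7500, -1.2500).
Jacobian J = [[-10·x·y + 1, -5·x^2], [6·x - y^2 - y, -2·x·y - x - 2·y]].
At the point, J = [[6.0000, -1.2500], [3.0000, 2.5000]] (det J = 18.7500).
Solving J·Δ = −F gives Δ = (-0.4167, 1.0000).
Then the next iterate is (x, y)₁ = (0.0833, 0.0000).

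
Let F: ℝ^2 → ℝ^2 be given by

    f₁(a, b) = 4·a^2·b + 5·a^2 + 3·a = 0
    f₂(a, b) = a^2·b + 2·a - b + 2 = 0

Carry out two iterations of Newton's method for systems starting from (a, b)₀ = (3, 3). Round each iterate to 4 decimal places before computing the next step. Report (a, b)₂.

At (3, 3): F = (162.0000, 32.0000).
Jacobian J = [[8·a·b + 10·a + 3, 4·a^2], [2·a·b + 2, a^2 - 1]].
At the point, J = [[105.0000, 36.0000], [20.0000, 8.0000]] (det J = 120.0000).
Solving J·Δ = −F gives Δ = (-1.2000, -1.0000).
Then the next iterate is (a, b)₁ = (1.8000, 2.0000).
Round to (1.8000, 2.0000) and repeat: F = (47.5200, 10.0800), J = [[49.8000, 12.9600], [9.2000, 2.2400]].
Δ = (-3.1500, 8.4375), so (a, b)₂ = (-1.3500, 10.4375).

(-1.3500, 10.4375)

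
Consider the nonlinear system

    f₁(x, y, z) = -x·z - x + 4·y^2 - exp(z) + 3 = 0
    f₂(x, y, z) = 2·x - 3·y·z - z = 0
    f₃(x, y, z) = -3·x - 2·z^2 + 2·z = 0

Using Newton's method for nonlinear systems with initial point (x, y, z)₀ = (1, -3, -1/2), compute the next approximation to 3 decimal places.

(-0.173, -1.413, -0.254)

At (1, -3, -1/2): F = (37.89347, -2.000, -4.500).
Jacobian J = [[-z - 1, 8·y, -x - exp(z)], [2, -3·z, -3·y - 1], [-3, 0, -4·z + 2]].
At the point, J = [[-0.500, -24.000, -1.60653], [2.000, 1.500, 8.000], [-3.000, 0.000, 4.000]] (det J = 757.77061).
Solving J·Δ = −F gives Δ = (-1.173, 1.587, 0.246).
Then the next iterate is (x, y, z)₁ = (-0.173, -1.413, -0.254).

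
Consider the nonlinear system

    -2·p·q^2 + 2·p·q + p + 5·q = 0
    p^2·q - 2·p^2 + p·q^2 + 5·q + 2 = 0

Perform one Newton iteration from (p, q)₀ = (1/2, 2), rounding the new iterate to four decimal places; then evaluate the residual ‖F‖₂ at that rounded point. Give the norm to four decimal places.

8.0930

At (1/2, 2): F = (8.5000, 14.0000).
Jacobian J = [[-2·q^2 + 2·q + 1, -4·p·q + 2·p + 5], [2·p·q - 4·p + q^2, p^2 + 2·p·q + 5]].
At the point, J = [[-3.0000, 2.0000], [4.0000, 7.2500]] (det J = -29.7500).
Solving J·Δ = −F gives Δ = (1.1303, -2.5546).
Then the next iterate is (p, q)₁ = (1.6303, -0.5546).
Re-evaluating at (1.6303, -0.5546): F = (-3.953928, -7.061366), so ‖F‖₂ = 8.0930.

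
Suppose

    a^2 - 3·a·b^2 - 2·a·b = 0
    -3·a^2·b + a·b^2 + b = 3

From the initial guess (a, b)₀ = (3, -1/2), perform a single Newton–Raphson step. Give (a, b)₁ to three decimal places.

(1.493, -0.610)

At (3, -1/2): F = (9.750, 10.750).
Jacobian J = [[2·a - 3·b^2 - 2·b, -6·a·b - 2·a], [-6·a·b + b^2, -3·a^2 + 2·a·b + 1]].
At the point, J = [[6.250, 3.000], [9.250, -29.000]] (det J = -209.000).
Solving J·Δ = −F gives Δ = (-1.507, -0.110).
Then the next iterate is (a, b)₁ = (1.493, -0.610).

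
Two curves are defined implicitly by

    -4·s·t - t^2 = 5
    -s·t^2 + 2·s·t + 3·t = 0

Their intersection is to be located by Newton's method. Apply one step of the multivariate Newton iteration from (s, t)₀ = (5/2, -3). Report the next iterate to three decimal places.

At (5/2, -3): F = (16.000, -46.500).
Jacobian J = [[-4·t, -4·s - 2·t], [-t^2 + 2·t, -2·s·t + 2·s + 3]].
At the point, J = [[12.000, -4.000], [-15.000, 23.000]] (det J = 216.000).
Solving J·Δ = −F gives Δ = (-0.843, 1.472).
Then the next iterate is (s, t)₁ = (1.657, -1.528).

(1.657, -1.528)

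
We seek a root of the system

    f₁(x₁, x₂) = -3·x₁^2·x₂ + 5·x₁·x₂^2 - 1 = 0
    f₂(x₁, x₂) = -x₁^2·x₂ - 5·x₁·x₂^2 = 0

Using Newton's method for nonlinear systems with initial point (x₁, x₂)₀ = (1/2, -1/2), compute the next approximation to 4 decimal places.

At (1/2, -1/2): F = (0.0000, -0.5000).
Jacobian J = [[-6·x₁·x₂ + 5·x₂^2, -3·x₁^2 + 10·x₁·x₂], [-2·x₁·x₂ - 5·x₂^2, -x₁^2 - 10·x₁·x₂]].
At the point, J = [[2.7500, -3.2500], [-0.7500, 2.2500]] (det J = 3.7500).
Solving J·Δ = −F gives Δ = (0.4333, 0.3667).
Then the next iterate is (x₁, x₂)₁ = (0.9333, -0.1333).

(0.9333, -0.1333)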